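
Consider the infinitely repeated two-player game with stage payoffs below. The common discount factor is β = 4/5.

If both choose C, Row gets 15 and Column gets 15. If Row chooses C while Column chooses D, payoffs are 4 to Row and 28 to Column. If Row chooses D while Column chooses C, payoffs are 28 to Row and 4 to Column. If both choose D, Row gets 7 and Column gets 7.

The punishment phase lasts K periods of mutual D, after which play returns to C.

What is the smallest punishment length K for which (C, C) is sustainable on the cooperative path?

3

No profitable deviation requires (15−7)(β+…+β^K) ≥ 28−15, i.e. β+…+β^K ≥ 13/8 ≈ 1.6250.
With β = 4/5, the partial sums are K=1: 0.8000, K=2: 1.4400, K=3: 1.9520.
K = 3 is the first length at which the sum reaches 1.6250.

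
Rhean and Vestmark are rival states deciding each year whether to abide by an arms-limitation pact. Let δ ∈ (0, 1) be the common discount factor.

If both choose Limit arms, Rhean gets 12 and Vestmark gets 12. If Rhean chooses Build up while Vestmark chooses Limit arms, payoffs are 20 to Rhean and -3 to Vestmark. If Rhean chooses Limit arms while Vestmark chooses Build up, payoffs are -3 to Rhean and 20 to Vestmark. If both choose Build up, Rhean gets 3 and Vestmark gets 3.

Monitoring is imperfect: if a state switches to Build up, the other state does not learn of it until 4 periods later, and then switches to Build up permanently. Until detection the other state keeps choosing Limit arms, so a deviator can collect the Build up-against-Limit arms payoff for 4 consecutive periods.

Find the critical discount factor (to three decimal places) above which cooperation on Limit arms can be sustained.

0.828

A deviator earns 20 for 4 periods, then 3 forever; cooperating earns 12 forever. Multiplying the IC by (1−δ):
12 ≥ 20(1−δ^4) + 3δ^4, so 17·δ^4 ≥ 8 and δ^4 ≥ 8/17.
δ ≥ (8/17)^(1/4) ≈ 0.828.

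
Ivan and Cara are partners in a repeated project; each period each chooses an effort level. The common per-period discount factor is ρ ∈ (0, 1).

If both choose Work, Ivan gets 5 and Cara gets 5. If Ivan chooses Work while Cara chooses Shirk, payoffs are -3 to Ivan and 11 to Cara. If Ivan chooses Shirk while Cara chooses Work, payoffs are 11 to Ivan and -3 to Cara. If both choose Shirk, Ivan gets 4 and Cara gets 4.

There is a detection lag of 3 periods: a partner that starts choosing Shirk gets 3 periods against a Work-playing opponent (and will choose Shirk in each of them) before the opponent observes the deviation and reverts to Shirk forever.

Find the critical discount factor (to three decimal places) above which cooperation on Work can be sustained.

0.950

Deviating for the 3 undetected periods gains 11−5 = 6 per period over cooperation, then loses 5−4 = 1 per period forever once punishment starts.
Gain: 6(1 + ρ + … + ρ^2); loss: 1·ρ^3/(1−ρ).
No profitable deviation ⇔ 6(1−ρ^3) ≤ 1·ρ^3, i.e. ρ^3 ≥ 6/(6+1) = 6/7.
Hence ρ ≥ (6/7)^(1/3) ≈ 0.950.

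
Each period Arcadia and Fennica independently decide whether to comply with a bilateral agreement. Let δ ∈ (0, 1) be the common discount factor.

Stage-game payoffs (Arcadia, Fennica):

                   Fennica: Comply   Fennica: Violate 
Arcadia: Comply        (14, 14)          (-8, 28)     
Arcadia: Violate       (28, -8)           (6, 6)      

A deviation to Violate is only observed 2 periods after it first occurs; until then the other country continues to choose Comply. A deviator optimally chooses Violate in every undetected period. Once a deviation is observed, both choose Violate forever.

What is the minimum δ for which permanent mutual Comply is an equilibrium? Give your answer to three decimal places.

The best deviation is to choose Violate for all 2 undetected periods, earning 28 each, then 6 forever once detected.
Deviation value: 28(1−δ^2)/(1−δ) + 6δ^2/(1−δ); cooperation value: 14/(1−δ).
IC: 14 ≥ 28(1−δ^2) + 6δ^2 = 28 − 22δ^2.
So δ^2 ≥ 14/22 = 7/11, giving δ ≥ (7/11)^(1/2) ≈ 0.798.

0.798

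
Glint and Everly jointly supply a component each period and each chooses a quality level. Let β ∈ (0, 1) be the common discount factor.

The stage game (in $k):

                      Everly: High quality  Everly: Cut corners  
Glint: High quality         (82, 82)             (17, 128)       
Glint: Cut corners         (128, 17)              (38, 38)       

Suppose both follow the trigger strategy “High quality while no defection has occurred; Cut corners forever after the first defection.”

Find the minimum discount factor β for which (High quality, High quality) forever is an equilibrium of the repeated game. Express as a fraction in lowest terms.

23/45

Under grim trigger the critical discount factor is (T−C)/(T−P) with T = 128, C = 82, P = 38.
β* = (128−82)/(128−38) = 46/90 = 23/45.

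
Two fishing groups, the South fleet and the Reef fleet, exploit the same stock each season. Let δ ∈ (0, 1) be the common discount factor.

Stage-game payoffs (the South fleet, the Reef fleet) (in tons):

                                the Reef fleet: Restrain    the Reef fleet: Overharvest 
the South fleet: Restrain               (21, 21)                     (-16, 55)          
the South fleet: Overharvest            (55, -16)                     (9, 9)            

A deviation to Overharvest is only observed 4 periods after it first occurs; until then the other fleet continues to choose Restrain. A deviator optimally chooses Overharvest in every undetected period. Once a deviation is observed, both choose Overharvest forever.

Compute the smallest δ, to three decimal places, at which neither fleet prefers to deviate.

A deviator earns 55 for 4 periods, then 9 forever; cooperating earns 21 forever. Multiplying the IC by (1−δ):
21 ≥ 55(1−δ^4) + 9δ^4, so 46·δ^4 ≥ 34 and δ^4 ≥ 17/23.
δ ≥ (17/23)^(1/4) ≈ 0.927.

0.927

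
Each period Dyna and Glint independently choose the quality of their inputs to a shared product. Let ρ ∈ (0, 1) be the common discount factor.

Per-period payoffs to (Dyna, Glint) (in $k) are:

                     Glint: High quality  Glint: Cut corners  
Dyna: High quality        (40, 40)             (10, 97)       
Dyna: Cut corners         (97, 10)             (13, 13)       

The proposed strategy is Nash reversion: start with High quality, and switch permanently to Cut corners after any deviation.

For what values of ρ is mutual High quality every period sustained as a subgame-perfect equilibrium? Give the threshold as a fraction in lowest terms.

19/28

40/(1−ρ) ≥ 97 + 13ρ/(1−ρ)
40 ≥ 97 − 84ρ
ρ ≥ 57/84 = 19/28.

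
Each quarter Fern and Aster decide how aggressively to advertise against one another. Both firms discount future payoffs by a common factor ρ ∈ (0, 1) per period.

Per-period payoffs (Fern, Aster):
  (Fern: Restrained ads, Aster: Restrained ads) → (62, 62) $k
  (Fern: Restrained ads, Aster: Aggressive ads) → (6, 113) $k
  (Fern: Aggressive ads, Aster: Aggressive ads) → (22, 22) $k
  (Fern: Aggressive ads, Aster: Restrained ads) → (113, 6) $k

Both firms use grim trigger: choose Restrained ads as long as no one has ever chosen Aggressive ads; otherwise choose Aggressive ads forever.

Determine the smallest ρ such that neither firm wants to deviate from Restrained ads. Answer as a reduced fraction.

62/(1−ρ) ≥ 113 + 22ρ/(1−ρ)
62 ≥ 113 − 91ρ
ρ ≥ 51/91.

51/91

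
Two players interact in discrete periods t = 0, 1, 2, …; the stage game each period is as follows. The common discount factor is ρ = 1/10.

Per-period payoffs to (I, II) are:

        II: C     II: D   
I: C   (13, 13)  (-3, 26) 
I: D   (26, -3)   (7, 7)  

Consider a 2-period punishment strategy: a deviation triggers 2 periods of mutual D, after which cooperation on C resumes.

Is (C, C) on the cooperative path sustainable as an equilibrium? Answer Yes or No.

A one-shot deviation gives 26 now, then 7 for 2 periods, then back to 13.
Gain from deviating: (26−13) today; loss: (13−7) in each of the next 2 periods.
No-deviation condition: (13−7)(ρ+…+ρ^2) ≥ 26−13, i.e. ρ+…+ρ^2 ≥ 13/6.
At ρ = 1/10: ρ+…+ρ^2 = 0.1100 < 2.1667.
So cooperation is not sustainable.

No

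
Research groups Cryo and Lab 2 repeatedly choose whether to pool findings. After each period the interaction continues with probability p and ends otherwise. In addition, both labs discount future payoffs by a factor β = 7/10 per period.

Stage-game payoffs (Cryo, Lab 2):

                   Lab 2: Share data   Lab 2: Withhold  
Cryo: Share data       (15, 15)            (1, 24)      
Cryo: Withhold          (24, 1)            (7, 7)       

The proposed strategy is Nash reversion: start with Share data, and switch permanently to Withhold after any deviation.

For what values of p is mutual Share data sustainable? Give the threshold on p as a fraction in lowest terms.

90/119

With continuation probability p and discount β, the effective per-period discount factor is βp.
Grim-trigger IC: βp ≥ (24−15)/(24−7) = 9/17.
So p ≥ (9/17)/(7/10) = 90/119.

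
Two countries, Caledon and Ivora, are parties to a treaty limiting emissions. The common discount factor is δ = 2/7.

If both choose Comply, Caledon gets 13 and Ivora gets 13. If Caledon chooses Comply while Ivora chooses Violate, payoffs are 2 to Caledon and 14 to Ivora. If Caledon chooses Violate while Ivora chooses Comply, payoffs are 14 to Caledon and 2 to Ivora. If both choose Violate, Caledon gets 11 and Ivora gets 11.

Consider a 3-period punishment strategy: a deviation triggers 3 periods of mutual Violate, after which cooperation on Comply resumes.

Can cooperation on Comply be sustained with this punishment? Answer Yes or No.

A one-shot deviation gives 14 now, then 11 for 3 periods, then back to 13.
Gain from deviating: (14−13) today; loss: (13−11) in each of the next 3 periods.
No-deviation condition: (13−11)(δ+…+δ^3) ≥ 14−13, i.e. δ+…+δ^3 ≥ 1/2.
At δ = 2/7: δ+…+δ^3 = 0.3907 < 0.5000.
So cooperation is not sustainable.

No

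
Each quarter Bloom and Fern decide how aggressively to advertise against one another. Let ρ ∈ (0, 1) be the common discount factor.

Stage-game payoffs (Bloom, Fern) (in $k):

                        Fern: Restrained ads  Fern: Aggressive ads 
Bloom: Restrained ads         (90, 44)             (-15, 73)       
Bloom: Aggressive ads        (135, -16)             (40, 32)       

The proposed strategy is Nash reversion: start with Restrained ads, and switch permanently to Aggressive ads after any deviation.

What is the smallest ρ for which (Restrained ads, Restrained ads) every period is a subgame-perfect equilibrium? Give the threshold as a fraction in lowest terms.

For Bloom: deviation gain 135−90 = 45, per-period punishment loss 90−40 = 50. IC gives ρ ≥ 45/95 = 9/19.
For Fern: gain 29, loss 12 per period, so ρ ≥ 29/41.
The tighter constraint is Fern's, so cooperation needs ρ ≥ 29/41.

29/41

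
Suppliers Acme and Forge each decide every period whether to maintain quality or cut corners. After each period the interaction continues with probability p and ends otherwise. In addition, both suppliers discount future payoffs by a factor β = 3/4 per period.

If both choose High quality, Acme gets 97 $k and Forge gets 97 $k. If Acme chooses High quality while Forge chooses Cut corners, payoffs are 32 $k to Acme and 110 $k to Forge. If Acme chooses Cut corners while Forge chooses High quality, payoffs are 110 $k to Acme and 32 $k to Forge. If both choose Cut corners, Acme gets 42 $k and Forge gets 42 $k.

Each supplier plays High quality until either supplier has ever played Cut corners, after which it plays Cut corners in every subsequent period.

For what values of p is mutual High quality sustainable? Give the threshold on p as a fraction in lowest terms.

With continuation probability p and discount β, the effective per-period discount factor is βp.
Grim-trigger IC: βp ≥ (110−97)/(110−42) = 13/68.
So p ≥ (13/68)/(3/4) = 13/51.

13/51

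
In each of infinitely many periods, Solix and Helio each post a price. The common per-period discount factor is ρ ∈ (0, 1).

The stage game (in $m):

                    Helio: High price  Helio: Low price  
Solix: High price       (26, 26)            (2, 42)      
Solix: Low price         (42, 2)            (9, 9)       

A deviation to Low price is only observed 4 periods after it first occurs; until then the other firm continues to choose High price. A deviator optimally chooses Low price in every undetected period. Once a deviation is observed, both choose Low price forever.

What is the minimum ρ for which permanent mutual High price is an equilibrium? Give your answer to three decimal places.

0.834

A deviator earns 42 for 4 periods, then 9 forever; cooperating earns 26 forever. Multiplying the IC by (1−ρ):
26 ≥ 42(1−ρ^4) + 9ρ^4, so 33·ρ^4 ≥ 16 and ρ^4 ≥ 16/33.
ρ ≥ (16/33)^(1/4) ≈ 0.834.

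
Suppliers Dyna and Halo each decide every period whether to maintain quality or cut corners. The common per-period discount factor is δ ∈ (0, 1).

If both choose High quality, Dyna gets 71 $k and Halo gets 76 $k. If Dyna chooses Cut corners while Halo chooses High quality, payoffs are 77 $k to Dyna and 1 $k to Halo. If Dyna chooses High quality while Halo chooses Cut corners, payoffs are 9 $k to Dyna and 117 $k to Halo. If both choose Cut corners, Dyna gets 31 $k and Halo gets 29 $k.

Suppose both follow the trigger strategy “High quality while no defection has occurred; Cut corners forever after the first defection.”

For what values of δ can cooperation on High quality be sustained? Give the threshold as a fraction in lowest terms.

Dyna: cooperation gives 71 each period; deviation gives 77 once then 31 forever.
  71/(1−δ) ≥ 77 + 31δ/(1−δ) ⇒ δ ≥ 6/46 = 3/23.
Halo: cooperation gives 76 each period; deviation gives 117 once then 29 forever.
  δ ≥ 41/88.
Both must hold, so the binding constraint is Halo's: δ ≥ 41/88.

41/88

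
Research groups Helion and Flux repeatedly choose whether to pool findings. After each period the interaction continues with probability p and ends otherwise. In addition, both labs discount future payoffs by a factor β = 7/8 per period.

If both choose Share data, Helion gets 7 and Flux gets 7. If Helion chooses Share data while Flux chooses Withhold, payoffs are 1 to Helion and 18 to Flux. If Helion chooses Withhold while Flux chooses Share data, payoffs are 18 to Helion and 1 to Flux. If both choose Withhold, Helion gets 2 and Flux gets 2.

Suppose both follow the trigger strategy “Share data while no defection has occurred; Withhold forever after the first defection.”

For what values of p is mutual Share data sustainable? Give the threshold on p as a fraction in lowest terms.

Expected continuation weight on next period's payoff is β·p = 7/8·p, which plays the role of the discount factor.
Cooperation requires 7/8·p ≥ (18−7)/(18−2) = 11/16, hence p ≥ 11/14.

11/14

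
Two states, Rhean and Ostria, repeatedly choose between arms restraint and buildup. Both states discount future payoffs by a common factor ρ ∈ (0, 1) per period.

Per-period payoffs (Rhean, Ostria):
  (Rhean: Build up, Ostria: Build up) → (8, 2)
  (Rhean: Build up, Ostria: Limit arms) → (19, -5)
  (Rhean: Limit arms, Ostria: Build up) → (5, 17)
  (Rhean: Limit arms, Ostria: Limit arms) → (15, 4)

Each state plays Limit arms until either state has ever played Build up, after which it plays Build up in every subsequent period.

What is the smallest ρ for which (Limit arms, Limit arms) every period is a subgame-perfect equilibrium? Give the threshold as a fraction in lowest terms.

13/15

Rhean's threshold: (19−15)/(19−8) = 4/11.
Ostria's threshold: (17−4)/(17−2) = 13/15.
4/11 < 13/15, so Ostria binds and ρ* = 13/15.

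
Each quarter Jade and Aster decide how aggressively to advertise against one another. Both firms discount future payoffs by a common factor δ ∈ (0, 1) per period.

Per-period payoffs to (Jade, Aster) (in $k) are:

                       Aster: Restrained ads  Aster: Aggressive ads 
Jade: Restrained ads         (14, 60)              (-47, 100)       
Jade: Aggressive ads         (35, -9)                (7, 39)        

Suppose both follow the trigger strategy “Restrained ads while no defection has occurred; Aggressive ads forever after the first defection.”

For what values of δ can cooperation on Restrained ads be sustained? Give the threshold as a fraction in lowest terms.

3/4

For Jade: deviation gain 35−14 = 21, per-period punishment loss 14−7 = 7. IC gives δ ≥ 21/28 = 3/4.
For Aster: gain 40, loss 21 per period, so δ ≥ 40/61.
The tighter constraint is Jade's, so cooperation needs δ ≥ 3/4.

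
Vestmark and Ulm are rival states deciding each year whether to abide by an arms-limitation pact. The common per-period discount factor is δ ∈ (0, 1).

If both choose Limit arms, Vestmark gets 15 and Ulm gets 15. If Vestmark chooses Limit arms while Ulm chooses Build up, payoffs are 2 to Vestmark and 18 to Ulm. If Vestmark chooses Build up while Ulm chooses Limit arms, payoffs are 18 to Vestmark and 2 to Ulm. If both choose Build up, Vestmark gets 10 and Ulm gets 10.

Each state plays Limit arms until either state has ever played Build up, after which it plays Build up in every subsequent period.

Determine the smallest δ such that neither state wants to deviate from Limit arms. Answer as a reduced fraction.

15/(1−δ) ≥ 18 + 10δ/(1−δ)
15 ≥ 18 − 8δ
δ ≥ 3/8.

3/8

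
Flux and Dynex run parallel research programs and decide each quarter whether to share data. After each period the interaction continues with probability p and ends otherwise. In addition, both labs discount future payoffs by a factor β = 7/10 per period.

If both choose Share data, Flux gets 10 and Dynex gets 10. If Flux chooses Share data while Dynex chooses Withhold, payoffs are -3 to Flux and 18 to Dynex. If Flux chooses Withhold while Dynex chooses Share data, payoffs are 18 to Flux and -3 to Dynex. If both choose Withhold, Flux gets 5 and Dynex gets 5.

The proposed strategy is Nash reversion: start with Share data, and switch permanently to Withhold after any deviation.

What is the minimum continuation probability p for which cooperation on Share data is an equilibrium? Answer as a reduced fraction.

With continuation probability p and discount β, the effective per-period discount factor is βp.
Grim-trigger IC: βp ≥ (18−10)/(18−5) = 8/13.
So p ≥ (8/13)/(7/10) = 80/91.

80/91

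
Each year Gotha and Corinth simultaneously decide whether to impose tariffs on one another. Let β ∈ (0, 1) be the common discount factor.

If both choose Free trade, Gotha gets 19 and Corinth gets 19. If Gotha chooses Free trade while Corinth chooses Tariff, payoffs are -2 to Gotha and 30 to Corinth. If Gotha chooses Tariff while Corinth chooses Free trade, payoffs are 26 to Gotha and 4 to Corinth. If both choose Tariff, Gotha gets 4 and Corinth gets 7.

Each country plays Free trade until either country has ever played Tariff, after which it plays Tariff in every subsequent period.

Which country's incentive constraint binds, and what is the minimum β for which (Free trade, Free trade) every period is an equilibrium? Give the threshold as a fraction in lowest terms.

Corinth; β ≥ 11/23

Gotha: cooperation gives 19 each period; deviation gives 26 once then 4 forever.
  19/(1−β) ≥ 26 + 4β/(1−β) ⇒ β ≥ 7/22.
Corinth: cooperation gives 19 each period; deviation gives 30 once then 7 forever.
  β ≥ 11/23.
Both must hold, so the binding constraint is Corinth's: β ≥ 11/23.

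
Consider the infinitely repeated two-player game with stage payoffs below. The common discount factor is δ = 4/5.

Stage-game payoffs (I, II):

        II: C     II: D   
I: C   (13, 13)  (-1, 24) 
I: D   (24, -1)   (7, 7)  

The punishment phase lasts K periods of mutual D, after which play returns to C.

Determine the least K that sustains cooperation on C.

3

IC: δ(1−δ^K)/(1−δ) ≥ (24−13)/(13−7) = 11/6.
With δ = 4/5: need 1 − δ^K ≥ 11/6·(1−4/5)/(4/5), i.e. δ^K ≤ 0.5417.
Since (4/5)^2 = 0.6400 and (4/5)^3 = 0.5120, the smallest such K is 3.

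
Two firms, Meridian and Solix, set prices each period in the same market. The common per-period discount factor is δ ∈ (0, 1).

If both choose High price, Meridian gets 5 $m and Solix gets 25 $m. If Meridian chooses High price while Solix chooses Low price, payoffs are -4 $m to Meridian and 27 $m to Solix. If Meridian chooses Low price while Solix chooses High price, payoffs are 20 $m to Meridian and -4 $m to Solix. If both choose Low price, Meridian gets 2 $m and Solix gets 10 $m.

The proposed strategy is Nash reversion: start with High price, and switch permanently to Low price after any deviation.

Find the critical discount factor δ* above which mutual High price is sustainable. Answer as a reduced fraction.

5/6

For Meridian: deviation gain 20−5 = 15, per-period punishment loss 5−2 = 3. IC gives δ ≥ 15/18 = 5/6.
For Solix: gain 2, loss 15 per period, so δ ≥ 2/17.
The tighter constraint is Meridian's, so cooperation needs δ ≥ 5/6.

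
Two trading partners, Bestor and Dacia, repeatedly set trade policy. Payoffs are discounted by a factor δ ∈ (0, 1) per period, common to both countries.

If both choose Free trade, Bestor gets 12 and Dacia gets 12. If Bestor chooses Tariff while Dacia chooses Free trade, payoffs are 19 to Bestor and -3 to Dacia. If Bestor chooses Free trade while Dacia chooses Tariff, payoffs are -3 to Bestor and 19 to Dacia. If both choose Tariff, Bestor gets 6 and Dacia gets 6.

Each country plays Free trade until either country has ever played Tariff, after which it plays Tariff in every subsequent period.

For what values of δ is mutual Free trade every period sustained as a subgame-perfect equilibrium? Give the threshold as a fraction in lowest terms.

One-period gain from deviating is 19 − 12 = 7. The loss is 12 − 6 = 6 in every subsequent period, with present value 6·δ/(1−δ).
Deviation is unprofitable when 6·δ/(1−δ) ≥ 7, i.e. δ/(1−δ) ≥ 7/6.
Equivalently δ ≥ 7/(7+6) = 7/13.

7/13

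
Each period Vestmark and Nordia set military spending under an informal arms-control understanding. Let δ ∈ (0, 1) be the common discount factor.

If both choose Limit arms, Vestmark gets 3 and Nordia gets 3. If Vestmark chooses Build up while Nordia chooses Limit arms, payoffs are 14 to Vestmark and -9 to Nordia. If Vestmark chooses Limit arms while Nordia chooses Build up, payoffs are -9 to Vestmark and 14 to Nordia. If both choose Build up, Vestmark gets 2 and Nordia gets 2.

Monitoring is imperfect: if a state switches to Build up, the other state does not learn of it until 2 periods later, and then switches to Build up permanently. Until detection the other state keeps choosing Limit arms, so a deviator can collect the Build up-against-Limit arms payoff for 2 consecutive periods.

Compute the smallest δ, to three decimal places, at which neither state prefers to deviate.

A deviator earns 14 for 2 periods, then 2 forever; cooperating earns 3 forever. Multiplying the IC by (1−δ):
3 ≥ 14(1−δ^2) + 2δ^2, so 12·δ^2 ≥ 11 and δ^2 ≥ 11/12.
δ ≥ (11/12)^(1/2) ≈ 0.957.

0.957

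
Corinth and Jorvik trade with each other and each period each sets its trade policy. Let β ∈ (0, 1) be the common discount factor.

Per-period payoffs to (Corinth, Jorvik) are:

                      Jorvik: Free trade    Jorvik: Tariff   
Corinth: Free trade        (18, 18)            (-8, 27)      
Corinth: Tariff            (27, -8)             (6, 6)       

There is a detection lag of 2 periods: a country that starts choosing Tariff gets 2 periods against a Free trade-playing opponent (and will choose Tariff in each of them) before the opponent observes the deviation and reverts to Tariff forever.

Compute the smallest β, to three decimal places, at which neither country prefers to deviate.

0.655

Deviating for the 2 undetected periods gains 27−18 = 9 per period over cooperation, then loses 18−6 = 12 per period forever once punishment starts.
Gain: 9(1 + β + … + β^1); loss: 12·β^2/(1−β).
No profitable deviation ⇔ 9(1−β^2) ≤ 12·β^2, i.e. β^2 ≥ 9/(9+12) = 3/7.
Hence β ≥ (3/7)^(1/2) ≈ 0.655.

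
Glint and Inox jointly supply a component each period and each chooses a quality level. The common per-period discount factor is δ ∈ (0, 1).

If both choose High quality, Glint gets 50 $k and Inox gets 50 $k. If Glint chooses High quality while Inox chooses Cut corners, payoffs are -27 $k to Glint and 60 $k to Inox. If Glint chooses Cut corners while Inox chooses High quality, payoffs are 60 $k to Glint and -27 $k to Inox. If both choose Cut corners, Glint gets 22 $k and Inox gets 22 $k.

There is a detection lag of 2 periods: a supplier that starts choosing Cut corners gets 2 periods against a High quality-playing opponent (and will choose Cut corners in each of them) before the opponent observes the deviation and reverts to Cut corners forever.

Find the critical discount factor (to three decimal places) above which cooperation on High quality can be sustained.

0.513

A deviator earns 60 for 2 periods, then 22 forever; cooperating earns 50 forever. Multiplying the IC by (1−δ):
50 ≥ 60(1−δ^2) + 22δ^2, so 38·δ^2 ≥ 10 and δ^2 ≥ 5/19.
δ ≥ (5/19)^(1/2) ≈ 0.513.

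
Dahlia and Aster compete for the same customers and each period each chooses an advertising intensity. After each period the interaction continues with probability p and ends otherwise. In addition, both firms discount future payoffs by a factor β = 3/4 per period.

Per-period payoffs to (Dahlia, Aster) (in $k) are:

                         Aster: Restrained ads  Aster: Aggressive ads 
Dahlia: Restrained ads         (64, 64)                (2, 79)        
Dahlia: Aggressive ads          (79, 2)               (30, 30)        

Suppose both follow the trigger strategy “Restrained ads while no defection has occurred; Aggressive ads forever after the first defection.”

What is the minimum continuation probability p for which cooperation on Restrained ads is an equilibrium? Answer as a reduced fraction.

20/49

Expected continuation weight on next period's payoff is β·p = 3/4·p, which plays the role of the discount factor.
Cooperation requires 3/4·p ≥ (79−64)/(79−30) = 15/49, hence p ≥ 20/49.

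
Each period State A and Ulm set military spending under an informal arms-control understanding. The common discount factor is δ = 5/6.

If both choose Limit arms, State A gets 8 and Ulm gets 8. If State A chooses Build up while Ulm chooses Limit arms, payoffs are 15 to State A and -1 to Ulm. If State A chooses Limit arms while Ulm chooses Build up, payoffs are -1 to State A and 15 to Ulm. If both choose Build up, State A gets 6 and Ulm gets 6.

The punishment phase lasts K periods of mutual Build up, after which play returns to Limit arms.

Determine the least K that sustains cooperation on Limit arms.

7

IC: δ(1−δ^K)/(1−δ) ≥ (15−8)/(8−6) = 7/2.
With δ = 5/6: need 1 − δ^K ≥ 7/2·(1−5/6)/(5/6), i.e. δ^K ≤ 0.3000.
Since (5/6)^6 = 0.3349 and (5/6)^7 = 0.2791, the smallest such K is 7.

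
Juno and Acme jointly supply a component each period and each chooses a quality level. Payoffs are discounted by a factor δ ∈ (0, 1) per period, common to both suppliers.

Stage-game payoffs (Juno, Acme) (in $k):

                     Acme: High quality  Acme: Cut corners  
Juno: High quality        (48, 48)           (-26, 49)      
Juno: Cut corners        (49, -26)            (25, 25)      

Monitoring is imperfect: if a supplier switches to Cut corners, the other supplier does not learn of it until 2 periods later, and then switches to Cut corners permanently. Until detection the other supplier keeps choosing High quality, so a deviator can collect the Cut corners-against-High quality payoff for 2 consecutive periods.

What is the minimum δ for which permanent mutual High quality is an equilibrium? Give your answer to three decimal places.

The best deviation is to choose Cut corners for all 2 undetected periods, earning 49 each, then 25 forever once detected.
Deviation value: 49(1−δ^2)/(1−δ) + 25δ^2/(1−δ); cooperation value: 48/(1−δ).
IC: 48 ≥ 49(1−δ^2) + 25δ^2 = 49 − 24δ^2.
So δ^2 ≥ 1/24, giving δ ≥ (1/24)^(1/2) ≈ 0.204.

0.204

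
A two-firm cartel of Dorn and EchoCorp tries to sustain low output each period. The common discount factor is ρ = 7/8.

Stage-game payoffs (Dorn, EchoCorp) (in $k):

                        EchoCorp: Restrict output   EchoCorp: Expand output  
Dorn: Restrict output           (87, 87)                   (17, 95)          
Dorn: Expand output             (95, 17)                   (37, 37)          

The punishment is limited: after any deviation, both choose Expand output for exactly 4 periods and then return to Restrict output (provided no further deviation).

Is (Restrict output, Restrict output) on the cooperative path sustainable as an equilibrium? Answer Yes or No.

Yes

A one-shot deviation gives 95 now, then 37 for 4 periods, then back to 87.
Gain from deviating: (95−87) today; loss: (87−37) in each of the next 4 periods.
No-deviation condition: (87−37)(ρ+…+ρ^4) ≥ 95−87, i.e. ρ+…+ρ^4 ≥ 4/25.
At ρ = 7/8: ρ+…+ρ^4 = 2.8967 ≥ 0.1600.
So cooperation is sustainable.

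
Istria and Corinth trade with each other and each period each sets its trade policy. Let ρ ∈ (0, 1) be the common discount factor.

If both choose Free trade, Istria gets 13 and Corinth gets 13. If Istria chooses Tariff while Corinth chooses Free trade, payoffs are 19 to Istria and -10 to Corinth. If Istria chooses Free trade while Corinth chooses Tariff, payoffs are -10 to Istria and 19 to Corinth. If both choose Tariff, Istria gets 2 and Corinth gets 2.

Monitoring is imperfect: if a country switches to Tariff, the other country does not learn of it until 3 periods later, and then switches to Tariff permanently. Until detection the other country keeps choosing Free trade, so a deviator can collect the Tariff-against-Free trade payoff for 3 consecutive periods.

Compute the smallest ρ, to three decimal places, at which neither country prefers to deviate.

Deviating for the 3 undetected periods gains 19−13 = 6 per period over cooperation, then loses 13−2 = 11 per period forever once punishment starts.
Gain: 6(1 + ρ + … + ρ^2); loss: 11·ρ^3/(1−ρ).
No profitable deviation ⇔ 6(1−ρ^3) ≤ 11·ρ^3, i.e. ρ^3 ≥ 6/(6+11) = 6/17.
Hence ρ ≥ (6/17)^(1/3) ≈ 0.707.

0.707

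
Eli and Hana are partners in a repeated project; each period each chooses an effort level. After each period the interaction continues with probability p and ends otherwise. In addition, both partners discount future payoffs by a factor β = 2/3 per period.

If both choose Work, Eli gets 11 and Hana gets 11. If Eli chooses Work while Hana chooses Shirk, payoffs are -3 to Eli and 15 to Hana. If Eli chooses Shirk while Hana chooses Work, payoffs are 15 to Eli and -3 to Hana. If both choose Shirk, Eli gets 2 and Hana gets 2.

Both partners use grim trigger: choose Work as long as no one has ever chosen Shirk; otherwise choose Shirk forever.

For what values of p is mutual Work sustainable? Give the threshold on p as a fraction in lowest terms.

Expected continuation weight on next period's payoff is β·p = 2/3·p, which plays the role of the discount factor.
Cooperation requires 2/3·p ≥ (15−11)/(15−2) = 4/13, hence p ≥ 6/13.

6/13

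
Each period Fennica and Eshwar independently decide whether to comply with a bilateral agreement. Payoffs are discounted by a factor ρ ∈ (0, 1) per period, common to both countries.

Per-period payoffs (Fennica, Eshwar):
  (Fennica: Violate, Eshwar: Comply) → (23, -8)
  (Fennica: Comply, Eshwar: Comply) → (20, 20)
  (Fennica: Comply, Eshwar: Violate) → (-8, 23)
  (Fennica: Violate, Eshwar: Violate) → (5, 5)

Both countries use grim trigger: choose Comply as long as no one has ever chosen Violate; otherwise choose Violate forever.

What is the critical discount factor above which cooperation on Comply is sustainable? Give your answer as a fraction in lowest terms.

1/6

One-period gain from deviating is 23 − 20 = 3. The loss is 20 − 5 = 15 in every subsequent period, with present value 15·ρ/(1−ρ).
Deviation is unprofitable when 15·ρ/(1−ρ) ≥ 3, i.e. ρ/(1−ρ) ≥ 1/5.
Equivalently ρ ≥ 3/(3+15) = 1/6.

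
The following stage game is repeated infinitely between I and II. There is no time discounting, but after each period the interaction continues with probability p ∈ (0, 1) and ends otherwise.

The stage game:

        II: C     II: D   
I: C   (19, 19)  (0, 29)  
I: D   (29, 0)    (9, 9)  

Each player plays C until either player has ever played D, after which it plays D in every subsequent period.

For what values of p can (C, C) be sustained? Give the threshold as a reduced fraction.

1/2

With no time discounting, the continuation probability p plays the role of the discount factor.
Grim-trigger IC: 19/(1−p) ≥ 29 + 9p/(1−p) ⇒ p ≥ (29−19)/(29−9) = 1/2.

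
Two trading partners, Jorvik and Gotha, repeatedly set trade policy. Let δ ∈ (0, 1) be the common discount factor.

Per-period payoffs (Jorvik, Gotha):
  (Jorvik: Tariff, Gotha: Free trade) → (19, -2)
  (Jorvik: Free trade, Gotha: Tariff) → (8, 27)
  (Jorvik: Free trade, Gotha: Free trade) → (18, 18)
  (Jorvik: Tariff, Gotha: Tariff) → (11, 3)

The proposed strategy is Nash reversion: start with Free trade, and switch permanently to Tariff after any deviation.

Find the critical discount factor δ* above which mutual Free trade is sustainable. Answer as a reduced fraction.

3/8

For Jorvik: deviation gain 19−18 = 1, per-period punishment loss 18−11 = 7. IC gives δ ≥ 1/8.
For Gotha: gain 9, loss 15 per period, so δ ≥ 9/24 = 3/8.
The tighter constraint is Gotha's, so cooperation needs δ ≥ 3/8.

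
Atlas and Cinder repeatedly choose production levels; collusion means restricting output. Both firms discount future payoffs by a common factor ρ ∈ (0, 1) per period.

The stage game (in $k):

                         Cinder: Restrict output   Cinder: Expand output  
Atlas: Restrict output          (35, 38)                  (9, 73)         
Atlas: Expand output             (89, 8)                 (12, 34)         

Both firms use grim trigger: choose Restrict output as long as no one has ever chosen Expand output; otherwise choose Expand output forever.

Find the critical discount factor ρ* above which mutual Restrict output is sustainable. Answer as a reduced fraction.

35/39

For Atlas: deviation gain 89−35 = 54, per-period punishment loss 35−12 = 23. IC gives ρ ≥ 54/77.
For Cinder: gain 35, loss 4 per period, so ρ ≥ 35/39.
The tighter constraint is Cinder's, so cooperation needs ρ ≥ 35/39.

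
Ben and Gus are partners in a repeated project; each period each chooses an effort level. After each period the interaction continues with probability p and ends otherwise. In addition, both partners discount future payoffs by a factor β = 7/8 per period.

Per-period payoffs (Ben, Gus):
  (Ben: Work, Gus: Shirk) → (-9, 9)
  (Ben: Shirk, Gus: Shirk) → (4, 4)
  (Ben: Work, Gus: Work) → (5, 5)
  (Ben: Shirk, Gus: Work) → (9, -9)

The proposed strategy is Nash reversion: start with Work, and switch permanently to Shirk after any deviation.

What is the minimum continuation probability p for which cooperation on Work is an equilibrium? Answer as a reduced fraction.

32/35

Expected continuation weight on next period's payoff is β·p = 7/8·p, which plays the role of the discount factor.
Cooperation requires 7/8·p ≥ (9−5)/(9−4) = 4/5, hence p ≥ 32/35.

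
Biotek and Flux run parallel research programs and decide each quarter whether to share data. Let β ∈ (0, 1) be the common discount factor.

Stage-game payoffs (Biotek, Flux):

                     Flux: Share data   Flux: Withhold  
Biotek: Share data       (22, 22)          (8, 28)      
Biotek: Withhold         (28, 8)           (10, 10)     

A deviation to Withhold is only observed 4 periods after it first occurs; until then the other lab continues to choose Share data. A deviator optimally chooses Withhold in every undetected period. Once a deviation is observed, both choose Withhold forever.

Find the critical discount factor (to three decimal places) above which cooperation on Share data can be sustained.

The best deviation is to choose Withhold for all 4 undetected periods, earning 28 each, then 10 forever once detected.
Deviation value: 28(1−β^4)/(1−β) + 10β^4/(1−β); cooperation value: 22/(1−β).
IC: 22 ≥ 28(1−β^4) + 10β^4 = 28 − 18β^4.
So β^4 ≥ 6/18 = 1/3, giving β ≥ (1/3)^(1/4) ≈ 0.760.

0.760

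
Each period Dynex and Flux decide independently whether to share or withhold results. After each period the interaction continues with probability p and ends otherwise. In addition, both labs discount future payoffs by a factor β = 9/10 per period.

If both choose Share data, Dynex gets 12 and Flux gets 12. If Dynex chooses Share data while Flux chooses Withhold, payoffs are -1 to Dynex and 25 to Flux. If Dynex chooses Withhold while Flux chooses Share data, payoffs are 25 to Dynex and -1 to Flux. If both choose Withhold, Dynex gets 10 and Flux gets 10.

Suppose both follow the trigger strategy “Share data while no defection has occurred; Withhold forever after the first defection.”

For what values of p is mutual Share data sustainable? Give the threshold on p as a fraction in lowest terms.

26/27

With continuation probability p and discount β, the effective per-period discount factor is βp.
Grim-trigger IC: βp ≥ (25−12)/(25−10) = 13/15.
So p ≥ (13/15)/(9/10) = 26/27.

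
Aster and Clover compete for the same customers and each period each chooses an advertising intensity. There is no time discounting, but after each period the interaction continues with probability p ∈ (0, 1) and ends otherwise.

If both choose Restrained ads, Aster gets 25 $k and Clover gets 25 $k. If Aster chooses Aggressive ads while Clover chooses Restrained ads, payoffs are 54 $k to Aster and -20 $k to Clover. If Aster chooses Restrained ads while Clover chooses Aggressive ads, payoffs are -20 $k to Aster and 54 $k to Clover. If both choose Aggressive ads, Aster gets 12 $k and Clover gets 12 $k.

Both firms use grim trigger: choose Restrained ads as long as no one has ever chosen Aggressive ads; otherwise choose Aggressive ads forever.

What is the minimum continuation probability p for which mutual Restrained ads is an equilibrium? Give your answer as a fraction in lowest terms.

With no time discounting, the continuation probability p plays the role of the discount factor.
Grim-trigger IC: 25/(1−p) ≥ 54 + 12p/(1−p) ⇒ p ≥ (54−25)/(54−12) = 29/42.

29/42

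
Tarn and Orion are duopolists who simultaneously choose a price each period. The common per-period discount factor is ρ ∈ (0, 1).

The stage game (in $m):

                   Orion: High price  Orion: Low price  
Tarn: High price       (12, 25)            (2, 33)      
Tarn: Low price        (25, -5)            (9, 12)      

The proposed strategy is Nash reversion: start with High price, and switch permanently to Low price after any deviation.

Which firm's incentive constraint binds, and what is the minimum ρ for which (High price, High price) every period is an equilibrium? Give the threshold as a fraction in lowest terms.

For Tarn: deviation gain 25−12 = 13, per-period punishment loss 12−9 = 3. IC gives ρ ≥ 13/16.
For Orion: gain 8, loss 13 per period, so ρ ≥ 8/21.
The tighter constraint is Tarn's, so cooperation needs ρ ≥ 13/16.

Tarn; ρ ≥ 13/16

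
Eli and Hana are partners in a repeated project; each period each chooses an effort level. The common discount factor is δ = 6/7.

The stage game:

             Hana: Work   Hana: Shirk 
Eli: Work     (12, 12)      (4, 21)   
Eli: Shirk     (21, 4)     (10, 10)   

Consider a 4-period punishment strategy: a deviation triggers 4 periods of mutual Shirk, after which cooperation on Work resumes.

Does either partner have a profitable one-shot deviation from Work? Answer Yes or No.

Yes

Comparing payoff streams over the 5 periods until play realigns: cooperate → 12(1+δ+…+δ^4); deviate → 21 + 10(δ+…+δ^4).
Cooperation is sustained iff (12−10)(δ+…+δ^4) ≥ 21−12.
δ+…+δ^4 = 6/7·(1−(6/7)^4)/(1−6/7) = 2.7613, and (21−12)/(12−10) = 4.5000.
2.7613 < 4.5000, so cooperation is not sustainable.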